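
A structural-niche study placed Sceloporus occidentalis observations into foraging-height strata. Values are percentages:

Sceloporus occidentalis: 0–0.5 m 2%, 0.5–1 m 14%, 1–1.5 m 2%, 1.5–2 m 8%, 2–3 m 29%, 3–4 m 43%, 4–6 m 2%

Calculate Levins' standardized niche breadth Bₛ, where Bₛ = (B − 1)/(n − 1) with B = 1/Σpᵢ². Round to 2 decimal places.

0.40

Convert percentages to proportions (divide by 100).
Σpᵢ² = 0.02² + 0.14² + 0.02² + 0.08² + 0.29² + 0.43² + 0.02² = 0.0004 + 0.0196 + 0.0004 + 0.0064 + 0.0841 + 0.1849 + 0.0004 = 0.2962
B = 1 / 0.2962 = 3.3761
Bₛ = (B − 1)/(n − 1) = (3.3761 − 1)/(7 − 1) = 2.3761/6 = 0.3960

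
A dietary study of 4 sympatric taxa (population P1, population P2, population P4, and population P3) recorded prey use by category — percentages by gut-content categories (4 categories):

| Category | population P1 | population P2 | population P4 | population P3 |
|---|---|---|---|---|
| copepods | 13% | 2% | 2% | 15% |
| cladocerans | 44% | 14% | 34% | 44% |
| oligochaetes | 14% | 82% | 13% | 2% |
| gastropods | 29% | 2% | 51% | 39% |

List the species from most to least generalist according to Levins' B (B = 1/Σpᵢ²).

Convert percentages to proportions (divide by 100).
Σp_P1ᵢ² = 0.13² + 0.44² + 0.14² + 0.29² = 0.0169 + 0.1936 + 0.0196 + 0.0841 = 0.3142
B_P1 = 1 / 0.3142 = 3.1827
Σp_P2ᵢ² = 0.02² + 0.14² + 0.82² + 0.02² = 0.0004 + 0.0196 + 0.6724 + 0.0004 = 0.6928
B_P2 = 1 / 0.6928 = 1.4434
Σp_P4ᵢ² = 0.02² + 0.34² + 0.13² + 0.51² = 0.0004 + 0.1156 + 0.0169 + 0.2601 = 0.3930
B_P4 = 1 / 0.3930 = 2.5445
Σp_P3ᵢ² = 0.15² + 0.44² + 0.02² + 0.39² = 0.0225 + 0.1936 + 0.0004 + 0.1521 = 0.3686
B_P3 = 1 / 0.3686 = 2.7130
Ranking by B (broadest → narrowest): population P1 (3.18) > population P3 (2.71) > population P4 (2.54) > population P2 (1.44)

population P1 > population P3 > population P4 > population P2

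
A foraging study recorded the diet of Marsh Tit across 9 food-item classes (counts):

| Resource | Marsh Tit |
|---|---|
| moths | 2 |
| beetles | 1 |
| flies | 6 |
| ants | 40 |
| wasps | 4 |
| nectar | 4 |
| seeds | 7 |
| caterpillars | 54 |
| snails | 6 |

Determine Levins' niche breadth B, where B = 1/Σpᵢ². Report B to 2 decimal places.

Proportions for Marsh Tit (n=124): 2/124=0.0161, 1/124=0.0081, 6/124=0.0484, 40/124=0.3226, 4/124=0.0323, 4/124=0.0323, 7/124=0.0565, 54/124=0.4355, 6/124=0.0484
Σpᵢ² = 0.0161² + 0.0081² + 0.0484² + 0.3226² + 0.0323² + 0.0323² + 0.0565² + 0.4355² + 0.0484² = 0.000259 + 0.000066 + 0.002343 + 0.104071 + 0.001043 + 0.001043 + 0.003192 + 0.189660 + 0.002343 = 0.304020
B = 1 / 0.304020 = 3.2893

3.29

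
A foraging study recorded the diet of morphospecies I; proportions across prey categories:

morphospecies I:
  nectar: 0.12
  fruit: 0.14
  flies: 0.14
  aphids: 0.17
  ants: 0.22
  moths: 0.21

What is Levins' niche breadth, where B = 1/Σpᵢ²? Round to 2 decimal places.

5.71

Σpᵢ² = 0.12² + 0.14² + 0.14² + 0.17² + 0.22² + 0.21² = 0.0144 + 0.0196 + 0.0196 + 0.0289 + 0.0484 + 0.0441 = 0.1750
B = 1 / 0.1750 = 5.7143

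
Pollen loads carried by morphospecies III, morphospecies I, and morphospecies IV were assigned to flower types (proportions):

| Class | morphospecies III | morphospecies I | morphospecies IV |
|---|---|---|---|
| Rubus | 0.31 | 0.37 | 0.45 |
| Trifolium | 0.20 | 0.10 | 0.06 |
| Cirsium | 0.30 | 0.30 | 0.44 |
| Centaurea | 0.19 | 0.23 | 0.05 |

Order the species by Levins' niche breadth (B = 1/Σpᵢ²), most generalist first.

Σp_IIIᵢ² = 0.31² + 0.20² + 0.30² + 0.19² = 0.0961 + 0.0400 + 0.0900 + 0.0361 = 0.2622
B_III = 1 / 0.2622 = 3.8139
Σp_Iᵢ² = 0.37² + 0.10² + 0.30² + 0.23² = 0.1369 + 0.0100 + 0.0900 + 0.0529 = 0.2898
B_I = 1 / 0.2898 = 3.4507
Σp_IVᵢ² = 0.45² + 0.06² + 0.44² + 0.05² = 0.2025 + 0.0036 + 0.1936 + 0.0025 = 0.4022
B_IV = 1 / 0.4022 = 2.4863
Ranking by B (broadest → narrowest): morphospecies III (3.81) > morphospecies I (3.45) > morphospecies IV (2.49)

morphospecies III > morphospecies I > morphospecies IV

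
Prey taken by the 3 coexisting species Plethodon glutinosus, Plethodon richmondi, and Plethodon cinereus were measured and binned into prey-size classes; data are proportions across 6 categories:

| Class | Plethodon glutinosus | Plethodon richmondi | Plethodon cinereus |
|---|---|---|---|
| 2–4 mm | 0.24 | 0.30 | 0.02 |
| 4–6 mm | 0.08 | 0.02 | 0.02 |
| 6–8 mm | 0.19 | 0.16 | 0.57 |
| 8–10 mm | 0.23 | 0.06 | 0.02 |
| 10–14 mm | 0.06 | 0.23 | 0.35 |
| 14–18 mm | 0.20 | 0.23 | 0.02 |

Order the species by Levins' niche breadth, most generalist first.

Σp_glutᵢ² = 0.24² + 0.08² + 0.19² + 0.23² + 0.06² + 0.20² = 0.0576 + 0.0064 + 0.0361 + 0.0529 + 0.0036 + 0.0400 = 0.1966
B_glut = 1 / 0.1966 = 5.0865
Σp_richᵢ² = 0.30² + 0.02² + 0.16² + 0.06² + 0.23² + 0.23² = 0.0900 + 0.0004 + 0.0256 + 0.0036 + 0.0529 + 0.0529 = 0.2254
B_rich = 1 / 0.2254 = 4.4366
Σp_cineᵢ² = 0.02² + 0.02² + 0.57² + 0.02² + 0.35² + 0.02² = 0.0004 + 0.0004 + 0.3249 + 0.0004 + 0.1225 + 0.0004 = 0.4490
B_cine = 1 / 0.4490 = 2.2272
Ranking by B (broadest → narrowest): Plethodon glutinosus (5.09) > Plethodon richmondi (4.44) > Plethodon cinereus (2.23)

Plethodon glutinosus > Plethodon richmondi > Plethodon cinereus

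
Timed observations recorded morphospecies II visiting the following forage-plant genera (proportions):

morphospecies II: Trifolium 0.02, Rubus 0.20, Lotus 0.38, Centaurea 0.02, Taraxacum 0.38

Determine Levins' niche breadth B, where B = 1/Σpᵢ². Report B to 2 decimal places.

Σpᵢ² = 0.02² + 0.20² + 0.38² + 0.02² + 0.38² = 0.0004 + 0.0400 + 0.1444 + 0.0004 + 0.1444 = 0.3296
B = 1 / 0.3296 = 3.0340

3.03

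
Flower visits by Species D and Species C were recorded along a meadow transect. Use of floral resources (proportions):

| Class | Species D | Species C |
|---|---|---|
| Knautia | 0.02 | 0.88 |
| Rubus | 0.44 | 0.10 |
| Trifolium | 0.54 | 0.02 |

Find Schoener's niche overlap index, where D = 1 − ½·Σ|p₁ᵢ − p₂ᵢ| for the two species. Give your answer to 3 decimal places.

Σ|p₁ᵢ − p₂ᵢ| = 0.86 + 0.34 + 0.52 = 1.72
D = 1 − ½ × 1.72 = 1 − 0.860 = 0.14000

0.140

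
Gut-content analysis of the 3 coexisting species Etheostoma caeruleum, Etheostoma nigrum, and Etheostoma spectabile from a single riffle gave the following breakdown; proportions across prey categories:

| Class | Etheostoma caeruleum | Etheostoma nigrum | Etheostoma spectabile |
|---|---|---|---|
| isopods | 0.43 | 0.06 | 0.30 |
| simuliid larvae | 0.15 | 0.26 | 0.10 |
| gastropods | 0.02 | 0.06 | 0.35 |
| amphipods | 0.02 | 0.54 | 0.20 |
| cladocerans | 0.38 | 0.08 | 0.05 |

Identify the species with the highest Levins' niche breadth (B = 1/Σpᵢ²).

Etheostoma spectabile

Σp_caerᵢ² = 0.43² + 0.15² + 0.02² + 0.02² + 0.38² = 0.1849 + 0.0225 + 0.0004 + 0.0004 + 0.1444 = 0.3526
B_caer = 1 / 0.3526 = 2.8361
Σp_nigrᵢ² = 0.06² + 0.26² + 0.06² + 0.54² + 0.08² = 0.0036 + 0.0676 + 0.0036 + 0.2916 + 0.0064 = 0.3728
B_nigr = 1 / 0.3728 = 2.6824
Σp_specᵢ² = 0.30² + 0.10² + 0.35² + 0.20² + 0.05² = 0.0900 + 0.0100 + 0.1225 + 0.0400 + 0.0025 = 0.2650
B_spec = 1 / 0.2650 = 3.7736
Highest B → broadest niche (most generalist): Etheostoma spectabile (B = 3.77).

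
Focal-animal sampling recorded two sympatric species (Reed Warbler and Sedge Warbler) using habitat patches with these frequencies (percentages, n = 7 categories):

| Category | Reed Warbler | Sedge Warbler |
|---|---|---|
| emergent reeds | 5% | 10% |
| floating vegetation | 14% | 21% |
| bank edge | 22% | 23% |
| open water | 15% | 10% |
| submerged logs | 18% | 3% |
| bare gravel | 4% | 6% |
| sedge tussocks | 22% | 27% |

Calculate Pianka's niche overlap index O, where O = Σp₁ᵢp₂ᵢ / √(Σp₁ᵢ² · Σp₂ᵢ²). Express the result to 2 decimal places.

0.91

Convert percentages to proportions (divide by 100).
Σ p₁ᵢp₂ᵢ = 0.0050 + 0.0294 + 0.0506 + 0.0150 + 0.0054 + 0.0024 + 0.0594 = 0.1672
Σp_1ᵢ² = 0.05² + 0.14² + 0.22² + 0.15² + 0.18² + 0.04² + 0.22² = 0.0025 + 0.0196 + 0.0484 + 0.0225 + 0.0324 + 0.0016 + 0.0484 = 0.1754
Σp_2ᵢ² = 0.10² + 0.21² + 0.23² + 0.10² + 0.03² + 0.06² + 0.27² = 0.0100 + 0.0441 + 0.0529 + 0.0100 + 0.0009 + 0.0036 + 0.0729 = 0.1944
O = 0.1672 / √(0.1754 × 0.1944) = 0.1672 / 0.18466 = 0.9054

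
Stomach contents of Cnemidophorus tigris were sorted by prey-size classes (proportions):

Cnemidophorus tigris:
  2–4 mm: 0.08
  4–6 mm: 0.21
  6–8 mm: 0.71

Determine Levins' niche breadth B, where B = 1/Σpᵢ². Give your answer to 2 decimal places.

Σpᵢ² = 0.08² + 0.21² + 0.71² = 0.0064 + 0.0441 + 0.5041 = 0.5546
B = 1 / 0.5546 = 1.8031

1.80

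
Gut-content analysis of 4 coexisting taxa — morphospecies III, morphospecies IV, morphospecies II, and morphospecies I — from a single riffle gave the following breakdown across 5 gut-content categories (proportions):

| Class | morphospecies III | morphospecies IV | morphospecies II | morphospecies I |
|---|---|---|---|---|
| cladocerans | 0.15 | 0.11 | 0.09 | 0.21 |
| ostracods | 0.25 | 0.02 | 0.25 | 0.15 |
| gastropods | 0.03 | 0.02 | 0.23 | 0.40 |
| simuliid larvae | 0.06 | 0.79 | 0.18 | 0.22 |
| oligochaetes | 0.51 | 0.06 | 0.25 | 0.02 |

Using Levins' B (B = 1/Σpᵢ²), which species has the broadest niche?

Σp_IIIᵢ² = 0.15² + 0.25² + 0.03² + 0.06² + 0.51² = 0.0225 + 0.0625 + 0.0009 + 0.0036 + 0.2601 = 0.3496
B_III = 1 / 0.3496 = 2.8604
Σp_IVᵢ² = 0.11² + 0.02² + 0.02² + 0.79² + 0.06² = 0.0121 + 0.0004 + 0.0004 + 0.6241 + 0.0036 = 0.6406
B_IV = 1 / 0.6406 = 1.5610
Σp_IIᵢ² = 0.09² + 0.25² + 0.23² + 0.18² + 0.25² = 0.0081 + 0.0625 + 0.0529 + 0.0324 + 0.0625 = 0.2184
B_II = 1 / 0.2184 = 4.5788
Σp_Iᵢ² = 0.21² + 0.15² + 0.40² + 0.22² + 0.02² = 0.0441 + 0.0225 + 0.1600 + 0.0484 + 0.0004 = 0.2754
B_I = 1 / 0.2754 = 3.6311
Highest B → broadest niche (most generalist): morphospecies II (B = 4.58).

morphospecies II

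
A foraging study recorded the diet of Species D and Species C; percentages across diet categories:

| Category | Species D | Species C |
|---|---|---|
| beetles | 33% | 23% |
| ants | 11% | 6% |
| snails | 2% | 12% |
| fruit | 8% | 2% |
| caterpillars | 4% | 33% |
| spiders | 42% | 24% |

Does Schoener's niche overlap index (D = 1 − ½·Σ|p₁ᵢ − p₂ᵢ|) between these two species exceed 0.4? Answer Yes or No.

Yes

Convert percentages to proportions (divide by 100).
Σ|p₁ᵢ − p₂ᵢ| = 0.10 + 0.05 + 0.10 + 0.06 + 0.29 + 0.18 = 0.78
D = 1 − ½ × 0.78 = 1 − 0.390 = 0.6100
D = 0.6100 > 0.4 → Yes.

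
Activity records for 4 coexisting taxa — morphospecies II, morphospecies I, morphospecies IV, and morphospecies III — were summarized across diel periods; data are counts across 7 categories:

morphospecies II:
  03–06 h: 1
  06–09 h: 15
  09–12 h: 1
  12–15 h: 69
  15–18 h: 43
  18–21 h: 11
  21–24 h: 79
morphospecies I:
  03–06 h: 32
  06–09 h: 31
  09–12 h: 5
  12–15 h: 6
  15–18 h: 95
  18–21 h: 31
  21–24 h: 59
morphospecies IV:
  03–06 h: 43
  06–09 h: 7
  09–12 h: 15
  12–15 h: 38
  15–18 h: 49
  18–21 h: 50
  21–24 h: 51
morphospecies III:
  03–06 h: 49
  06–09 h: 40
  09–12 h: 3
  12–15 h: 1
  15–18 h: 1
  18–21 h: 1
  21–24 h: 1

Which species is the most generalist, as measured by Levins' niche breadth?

Proportions for morphospecies II (n=219): 1/219=0.0046, 15/219=0.0685, 1/219=0.0046, 69/219=0.3151, 43/219=0.1963, 11/219=0.0502, 79/219=0.3607
Proportions for morphospecies I (n=259): 32/259=0.1236, 31/259=0.1197, 5/259=0.0193, 6/259=0.0232, 95/259=0.3668, 31/259=0.1197, 59/259=0.2278
Proportions for morphospecies IV (n=253): 43/253=0.1700, 7/253=0.0277, 15/253=0.0593, 38/253=0.1502, 49/253=0.1937, 50/253=0.1976, 51/253=0.2016
Proportions for morphospecies III (n=96): 49/96=0.5104, 40/96=0.4167, 3/96=0.0313, 1/96=0.0104, 1/96=0.0104, 1/96=0.0104, 1/96=0.0104
Σp_IIᵢ² = 0.0046² + 0.0685² + 0.0046² + 0.3151² + 0.1963² + 0.0502² + 0.3607² = 0.000021 + 0.004692 + 0.000021 + 0.099288 + 0.038534 + 0.002520 + 0.130104 = 0.275180
B_II = 1 / 0.275180 = 3.6340
Σp_Iᵢ² = 0.1236² + 0.1197² + 0.0193² + 0.0232² + 0.3668² + 0.1197² + 0.2278² = 0.015277 + 0.014328 + 0.000372 + 0.000538 + 0.134542 + 0.014328 + 0.051893 = 0.231278
B_I = 1 / 0.231278 = 4.3238
Σp_IVᵢ² = 0.1700² + 0.0277² + 0.0593² + 0.1502² + 0.1937² + 0.1976² + 0.2016² = 0.028900 + 0.000767 + 0.003516 + 0.022560 + 0.037520 + 0.039046 + 0.040643 = 0.172952
B_IV = 1 / 0.172952 = 5.7820
Σp_IIIᵢ² = 0.5104² + 0.4167² + 0.0313² + 0.0104² + 0.0104² + 0.0104² + 0.0104² = 0.260508 + 0.173639 + 0.000980 + 0.000108 + 0.000108 + 0.000108 + 0.000108 = 0.435559
B_III = 1 / 0.435559 = 2.2959
Highest B → broadest niche (most generalist): morphospecies IV (B = 5.78).

morphospecies IV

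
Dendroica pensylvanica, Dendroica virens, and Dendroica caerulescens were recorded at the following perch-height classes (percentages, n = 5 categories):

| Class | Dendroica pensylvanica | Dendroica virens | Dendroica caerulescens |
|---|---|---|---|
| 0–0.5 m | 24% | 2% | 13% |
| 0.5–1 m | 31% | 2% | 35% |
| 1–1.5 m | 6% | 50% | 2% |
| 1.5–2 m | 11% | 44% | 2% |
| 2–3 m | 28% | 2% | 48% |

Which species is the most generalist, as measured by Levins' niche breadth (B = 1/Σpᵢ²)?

Convert percentages to proportions (divide by 100).
Σp_pensᵢ² = 0.24² + 0.31² + 0.06² + 0.11² + 0.28² = 0.0576 + 0.0961 + 0.0036 + 0.0121 + 0.0784 = 0.2478
B_pens = 1 / 0.2478 = 4.0355
Σp_vireᵢ² = 0.02² + 0.02² + 0.50² + 0.44² + 0.02² = 0.0004 + 0.0004 + 0.2500 + 0.1936 + 0.0004 = 0.4448
B_vire = 1 / 0.4448 = 2.2482
Σp_caerᵢ² = 0.13² + 0.35² + 0.02² + 0.02² + 0.48² = 0.0169 + 0.1225 + 0.0004 + 0.0004 + 0.2304 = 0.3706
B_caer = 1 / 0.3706 = 2.6983
Highest B → broadest niche (most generalist): Dendroica pensylvanica (B = 4.04).

Dendroica pensylvanica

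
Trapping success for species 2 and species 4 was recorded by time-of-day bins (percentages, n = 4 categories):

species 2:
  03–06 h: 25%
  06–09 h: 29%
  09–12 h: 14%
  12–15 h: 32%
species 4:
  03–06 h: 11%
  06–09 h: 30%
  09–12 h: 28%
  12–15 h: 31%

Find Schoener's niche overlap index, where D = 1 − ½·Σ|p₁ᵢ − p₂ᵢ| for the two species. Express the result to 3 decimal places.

0.850

Convert percentages to proportions (divide by 100).
Σ|p₁ᵢ − p₂ᵢ| = 0.14 + 0.01 + 0.14 + 0.01 = 0.30
D = 1 − ½ × 0.30 = 1 − 0.150 = 0.85000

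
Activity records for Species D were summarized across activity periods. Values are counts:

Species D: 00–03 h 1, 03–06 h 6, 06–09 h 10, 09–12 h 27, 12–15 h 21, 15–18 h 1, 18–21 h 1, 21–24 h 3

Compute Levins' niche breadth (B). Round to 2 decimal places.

Proportions for Species D (n=70): 1/70=0.0143, 6/70=0.0857, 10/70=0.1429, 27/70=0.3857, 21/70=0.3000, 1/70=0.0143, 1/70=0.0143, 3/70=0.0429
Σpᵢ² = 0.0143² + 0.0857² + 0.1429² + 0.3857² + 0.3000² + 0.0143² + 0.0143² + 0.0429² = 0.000204 + 0.007344 + 0.020420 + 0.148764 + 0.090000 + 0.000204 + 0.000204 + 0.001840 = 0.268980
B = 1 / 0.268980 = 3.7177

3.72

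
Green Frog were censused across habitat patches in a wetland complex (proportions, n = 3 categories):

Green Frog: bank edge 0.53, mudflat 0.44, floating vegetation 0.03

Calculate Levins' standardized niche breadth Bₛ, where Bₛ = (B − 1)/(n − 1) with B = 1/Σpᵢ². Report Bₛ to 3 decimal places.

0.552

Σpᵢ² = 0.53² + 0.44² + 0.03² = 0.2809 + 0.1936 + 0.0009 = 0.4754
B = 1 / 0.4754 = 2.10349
Bₛ = (B − 1)/(n − 1) = (2.10349 − 1)/(3 − 1) = 1.10349/2 = 0.55175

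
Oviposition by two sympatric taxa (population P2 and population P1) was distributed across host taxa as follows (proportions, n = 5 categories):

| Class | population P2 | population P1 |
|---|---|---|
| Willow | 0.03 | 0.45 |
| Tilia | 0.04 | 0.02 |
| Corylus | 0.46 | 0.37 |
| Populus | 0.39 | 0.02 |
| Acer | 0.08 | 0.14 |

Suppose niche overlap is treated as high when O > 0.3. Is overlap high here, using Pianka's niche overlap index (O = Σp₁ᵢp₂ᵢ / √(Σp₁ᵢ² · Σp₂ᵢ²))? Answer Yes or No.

Σ p₁ᵢp₂ᵢ = 0.0135 + 0.0008 + 0.1702 + 0.0078 + 0.0112 = 0.2035
Σp_1ᵢ² = 0.03² + 0.04² + 0.46² + 0.39² + 0.08² = 0.0009 + 0.0016 + 0.2116 + 0.1521 + 0.0064 = 0.3726
Σp_2ᵢ² = 0.45² + 0.02² + 0.37² + 0.02² + 0.14² = 0.2025 + 0.0004 + 0.1369 + 0.0004 + 0.0196 = 0.3598
O = 0.2035 / √(0.3726 × 0.3598) = 0.2035 / 0.36614 = 0.5558
O = 0.5558 > 0.3 → Yes.

Yes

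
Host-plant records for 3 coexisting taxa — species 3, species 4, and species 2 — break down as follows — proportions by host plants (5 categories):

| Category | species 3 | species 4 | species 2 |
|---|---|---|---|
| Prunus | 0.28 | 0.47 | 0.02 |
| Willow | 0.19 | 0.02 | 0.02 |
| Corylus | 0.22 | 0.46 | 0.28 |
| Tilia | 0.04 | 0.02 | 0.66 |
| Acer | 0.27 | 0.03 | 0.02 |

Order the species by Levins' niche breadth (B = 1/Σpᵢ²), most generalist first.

Σp_3ᵢ² = 0.28² + 0.19² + 0.22² + 0.04² + 0.27² = 0.0784 + 0.0361 + 0.0484 + 0.0016 + 0.0729 = 0.2374
B_3 = 1 / 0.2374 = 4.2123
Σp_4ᵢ² = 0.47² + 0.02² + 0.46² + 0.02² + 0.03² = 0.2209 + 0.0004 + 0.2116 + 0.0004 + 0.0009 = 0.4342
B_4 = 1 / 0.4342 = 2.3031
Σp_2ᵢ² = 0.02² + 0.02² + 0.28² + 0.66² + 0.02² = 0.0004 + 0.0004 + 0.0784 + 0.4356 + 0.0004 = 0.5152
B_2 = 1 / 0.5152 = 1.9410
Ranking by B (broadest → narrowest): species 3 (4.21) > species 4 (2.30) > species 2 (1.94)

species 3 > species 4 > species 2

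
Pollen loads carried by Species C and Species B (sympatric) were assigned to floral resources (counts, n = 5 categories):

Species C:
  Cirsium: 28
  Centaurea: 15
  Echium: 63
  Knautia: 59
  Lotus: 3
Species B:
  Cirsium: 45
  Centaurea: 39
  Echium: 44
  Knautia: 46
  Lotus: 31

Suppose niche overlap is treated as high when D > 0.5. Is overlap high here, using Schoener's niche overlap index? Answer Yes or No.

Proportions for Species C (n=168): 28/168=0.1667, 15/168=0.0893, 63/168=0.3750, 59/168=0.3512, 3/168=0.0179
Proportions for Species B (n=205): 45/205=0.2195, 39/205=0.1902, 44/205=0.2146, 46/205=0.2244, 31/205=0.1512
Σ|p₁ᵢ − p₂ᵢ| = 0.0528 + 0.1009 + 0.1604 + 0.1268 + 0.1333 = 0.5742
D = 1 − ½ × 0.5742 = 1 − 0.28710 = 0.71290
D = 0.71290 > 0.5 → Yes.

Yes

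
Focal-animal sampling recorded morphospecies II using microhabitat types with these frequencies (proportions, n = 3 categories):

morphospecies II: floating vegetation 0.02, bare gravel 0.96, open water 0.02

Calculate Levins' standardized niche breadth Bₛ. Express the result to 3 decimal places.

Σpᵢ² = 0.02² + 0.96² + 0.02² = 0.0004 + 0.9216 + 0.0004 = 0.9224
B = 1 / 0.9224 = 1.08413
Bₛ = (B − 1)/(n − 1) = (1.08413 − 1)/(3 − 1) = 0.08413/2 = 0.04207

0.042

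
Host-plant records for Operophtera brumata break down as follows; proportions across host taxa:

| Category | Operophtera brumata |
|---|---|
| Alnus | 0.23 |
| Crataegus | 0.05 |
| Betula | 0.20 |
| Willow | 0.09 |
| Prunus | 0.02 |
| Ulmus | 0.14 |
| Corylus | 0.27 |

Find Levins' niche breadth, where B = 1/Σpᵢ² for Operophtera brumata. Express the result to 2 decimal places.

5.09

Σpᵢ² = 0.23² + 0.05² + 0.20² + 0.09² + 0.02² + 0.14² + 0.27² = 0.0529 + 0.0025 + 0.0400 + 0.0081 + 0.0004 + 0.0196 + 0.0729 = 0.1964
B = 1 / 0.1964 = 5.0916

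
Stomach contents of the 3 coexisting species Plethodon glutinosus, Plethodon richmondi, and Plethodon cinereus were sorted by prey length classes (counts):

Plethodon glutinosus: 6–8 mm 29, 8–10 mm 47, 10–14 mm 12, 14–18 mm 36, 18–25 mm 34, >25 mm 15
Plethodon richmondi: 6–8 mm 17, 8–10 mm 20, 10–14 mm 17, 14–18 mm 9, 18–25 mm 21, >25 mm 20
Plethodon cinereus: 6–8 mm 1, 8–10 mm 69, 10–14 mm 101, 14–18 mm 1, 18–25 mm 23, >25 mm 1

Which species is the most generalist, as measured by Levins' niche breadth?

Plethodon richmondi

Proportions for Plethodon glutinosus (n=173): 29/173=0.1676, 47/173=0.2717, 12/173=0.0694, 36/173=0.2081, 34/173=0.1965, 15/173=0.0867
Proportions for Plethodon richmondi (n=104): 17/104=0.1635, 20/104=0.1923, 17/104=0.1635, 9/104=0.0865, 21/104=0.2019, 20/104=0.1923
Proportions for Plethodon cinereus (n=196): 1/196=0.0051, 69/196=0.3520, 101/196=0.5153, 1/196=0.0051, 23/196=0.1173, 1/196=0.0051
Σp_glutᵢ² = 0.1676² + 0.2717² + 0.0694² + 0.2081² + 0.1965² + 0.0867² = 0.028090 + 0.073821 + 0.004816 + 0.043306 + 0.038612 + 0.007517 = 0.196162
B_glut = 1 / 0.196162 = 5.0978
Σp_richᵢ² = 0.1635² + 0.1923² + 0.1635² + 0.0865² + 0.2019² + 0.1923² = 0.026732 + 0.036979 + 0.026732 + 0.007482 + 0.040764 + 0.036979 = 0.175668
B_rich = 1 / 0.175668 = 5.6926
Σp_cineᵢ² = 0.0051² + 0.3520² + 0.5153² + 0.0051² + 0.1173² + 0.0051² = 0.000026 + 0.123904 + 0.265534 + 0.000026 + 0.013759 + 0.000026 = 0.403275
B_cine = 1 / 0.403275 = 2.4797
Highest B → broadest niche (most generalist): Plethodon richmondi (B = 5.69).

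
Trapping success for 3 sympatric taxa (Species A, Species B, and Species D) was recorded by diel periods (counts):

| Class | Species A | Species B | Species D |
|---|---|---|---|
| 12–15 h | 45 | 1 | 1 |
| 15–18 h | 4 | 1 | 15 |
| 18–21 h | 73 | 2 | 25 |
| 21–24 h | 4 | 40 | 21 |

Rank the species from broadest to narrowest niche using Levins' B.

Species D > Species A > Species B

Proportions for Species A (n=126): 45/126=0.3571, 4/126=0.0317, 73/126=0.5794, 4/126=0.0317
Proportions for Species B (n=44): 1/44=0.0227, 1/44=0.0227, 2/44=0.0455, 40/44=0.9091
Proportions for Species D (n=62): 1/62=0.0161, 15/62=0.2419, 25/62=0.4032, 21/62=0.3387
Σp_Aᵢ² = 0.3571² + 0.0317² + 0.5794² + 0.0317² = 0.127520 + 0.001005 + 0.335704 + 0.001005 = 0.465234
B_A = 1 / 0.465234 = 2.1495
Σp_Bᵢ² = 0.0227² + 0.0227² + 0.0455² + 0.9091² = 0.000515 + 0.000515 + 0.002070 + 0.826463 = 0.829563
B_B = 1 / 0.829563 = 1.2055
Σp_Dᵢ² = 0.0161² + 0.2419² + 0.4032² + 0.3387² = 0.000259 + 0.058516 + 0.162570 + 0.114718 = 0.336063
B_D = 1 / 0.336063 = 2.9756
Ranking by B (broadest → narrowest): Species D (2.98) > Species A (2.15) > Species B (1.21)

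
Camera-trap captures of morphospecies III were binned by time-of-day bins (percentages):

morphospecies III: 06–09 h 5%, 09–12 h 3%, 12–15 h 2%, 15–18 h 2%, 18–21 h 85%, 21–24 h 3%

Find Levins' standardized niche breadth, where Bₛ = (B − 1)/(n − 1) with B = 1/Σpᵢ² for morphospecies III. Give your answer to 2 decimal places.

0.07

Convert percentages to proportions (divide by 100).
Σpᵢ² = 0.05² + 0.03² + 0.02² + 0.02² + 0.85² + 0.03² = 0.0025 + 0.0009 + 0.0004 + 0.0004 + 0.7225 + 0.0009 = 0.7276
B = 1 / 0.7276 = 1.3744
Bₛ = (B − 1)/(n − 1) = (1.3744 − 1)/(6 − 1) = 0.3744/5 = 0.0749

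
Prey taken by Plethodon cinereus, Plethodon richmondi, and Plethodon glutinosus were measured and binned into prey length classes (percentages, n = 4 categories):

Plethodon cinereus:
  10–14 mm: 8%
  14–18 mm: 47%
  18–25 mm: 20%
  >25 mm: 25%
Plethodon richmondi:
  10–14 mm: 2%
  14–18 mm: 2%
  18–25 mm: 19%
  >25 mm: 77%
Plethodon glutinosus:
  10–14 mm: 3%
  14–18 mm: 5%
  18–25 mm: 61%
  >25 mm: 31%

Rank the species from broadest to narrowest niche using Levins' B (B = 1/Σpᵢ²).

Plethodon cinereus > Plethodon glutinosus > Plethodon richmondi

Convert percentages to proportions (divide by 100).
Σp_cineᵢ² = 0.08² + 0.47² + 0.20² + 0.25² = 0.0064 + 0.2209 + 0.0400 + 0.0625 = 0.3298
B_cine = 1 / 0.3298 = 3.0321
Σp_richᵢ² = 0.02² + 0.02² + 0.19² + 0.77² = 0.0004 + 0.0004 + 0.0361 + 0.5929 = 0.6298
B_rich = 1 / 0.6298 = 1.5878
Σp_glutᵢ² = 0.03² + 0.05² + 0.61² + 0.31² = 0.0009 + 0.0025 + 0.3721 + 0.0961 = 0.4716
B_glut = 1 / 0.4716 = 2.1204
Ranking by B (broadest → narrowest): Plethodon cinereus (3.03) > Plethodon glutinosus (2.12) > Plethodon richmondi (1.59)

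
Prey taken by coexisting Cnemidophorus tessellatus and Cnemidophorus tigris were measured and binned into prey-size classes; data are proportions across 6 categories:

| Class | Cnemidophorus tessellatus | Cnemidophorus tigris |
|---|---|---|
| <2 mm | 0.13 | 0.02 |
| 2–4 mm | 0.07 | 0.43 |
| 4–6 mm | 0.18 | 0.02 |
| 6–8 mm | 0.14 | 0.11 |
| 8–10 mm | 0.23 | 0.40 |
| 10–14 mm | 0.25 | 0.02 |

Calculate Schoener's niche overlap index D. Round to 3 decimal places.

Σ|p₁ᵢ − p₂ᵢ| = 0.11 + 0.36 + 0.16 + 0.03 + 0.17 + 0.23 = 1.06
D = 1 − ½ × 1.06 = 1 − 0.530 = 0.47000

0.470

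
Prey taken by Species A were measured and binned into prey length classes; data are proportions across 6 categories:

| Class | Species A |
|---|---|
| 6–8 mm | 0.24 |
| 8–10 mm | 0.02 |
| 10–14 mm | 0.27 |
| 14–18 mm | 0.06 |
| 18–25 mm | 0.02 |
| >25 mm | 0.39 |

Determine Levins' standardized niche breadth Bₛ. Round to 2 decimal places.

0.50

Σpᵢ² = 0.24² + 0.02² + 0.27² + 0.06² + 0.02² + 0.39² = 0.0576 + 0.0004 + 0.0729 + 0.0036 + 0.0004 + 0.1521 = 0.2870
B = 1 / 0.2870 = 3.4843
Bₛ = (B − 1)/(n − 1) = (3.4843 − 1)/(6 − 1) = 2.4843/5 = 0.4969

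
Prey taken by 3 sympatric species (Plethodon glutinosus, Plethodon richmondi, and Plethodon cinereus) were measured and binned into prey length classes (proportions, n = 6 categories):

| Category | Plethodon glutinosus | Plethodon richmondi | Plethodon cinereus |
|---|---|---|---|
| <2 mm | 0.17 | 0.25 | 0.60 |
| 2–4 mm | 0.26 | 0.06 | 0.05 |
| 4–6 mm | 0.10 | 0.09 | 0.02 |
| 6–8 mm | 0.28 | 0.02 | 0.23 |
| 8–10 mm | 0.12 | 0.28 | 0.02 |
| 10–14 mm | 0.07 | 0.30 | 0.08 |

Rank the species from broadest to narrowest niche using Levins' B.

Plethodon glutinosus > Plethodon richmondi > Plethodon cinereus

Σp_glutᵢ² = 0.17² + 0.26² + 0.10² + 0.28² + 0.12² + 0.07² = 0.0289 + 0.0676 + 0.0100 + 0.0784 + 0.0144 + 0.0049 = 0.2042
B_glut = 1 / 0.2042 = 4.8972
Σp_richᵢ² = 0.25² + 0.06² + 0.09² + 0.02² + 0.28² + 0.30² = 0.0625 + 0.0036 + 0.0081 + 0.0004 + 0.0784 + 0.0900 = 0.2430
B_rich = 1 / 0.2430 = 4.1152
Σp_cineᵢ² = 0.60² + 0.05² + 0.02² + 0.23² + 0.02² + 0.08² = 0.3600 + 0.0025 + 0.0004 + 0.0529 + 0.0004 + 0.0064 = 0.4226
B_cine = 1 / 0.4226 = 2.3663
Ranking by B (broadest → narrowest): Plethodon glutinosus (4.90) > Plethodon richmondi (4.12) > Plethodon cinereus (2.37)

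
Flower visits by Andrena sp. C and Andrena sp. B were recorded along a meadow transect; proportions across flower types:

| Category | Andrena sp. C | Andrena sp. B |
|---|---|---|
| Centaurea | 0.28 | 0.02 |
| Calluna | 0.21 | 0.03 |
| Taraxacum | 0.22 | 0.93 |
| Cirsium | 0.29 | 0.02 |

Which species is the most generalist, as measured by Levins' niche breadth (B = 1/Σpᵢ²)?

Andrena sp. C

Σp_Cᵢ² = 0.28² + 0.21² + 0.22² + 0.29² = 0.0784 + 0.0441 + 0.0484 + 0.0841 = 0.2550
B_C = 1 / 0.2550 = 3.9216
Σp_Bᵢ² = 0.02² + 0.03² + 0.93² + 0.02² = 0.0004 + 0.0009 + 0.8649 + 0.0004 = 0.8666
B_B = 1 / 0.8666 = 1.1539
Highest B → broadest niche (most generalist): Andrena sp. C (B = 3.92).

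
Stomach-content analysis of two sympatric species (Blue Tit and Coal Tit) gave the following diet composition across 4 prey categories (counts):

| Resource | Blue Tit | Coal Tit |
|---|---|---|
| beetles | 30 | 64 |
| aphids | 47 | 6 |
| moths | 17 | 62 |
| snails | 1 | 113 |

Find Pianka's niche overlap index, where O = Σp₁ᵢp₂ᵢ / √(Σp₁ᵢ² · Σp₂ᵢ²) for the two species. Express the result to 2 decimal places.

0.40

Proportions for Blue Tit (n=95): 30/95=0.3158, 47/95=0.4947, 17/95=0.1789, 1/95=0.0105
Proportions for Coal Tit (n=245): 64/245=0.2612, 6/245=0.0245, 62/245=0.2531, 113/245=0.4612
Σ p₁ᵢp₂ᵢ = 0.082487 + 0.012120 + 0.045280 + 0.004843 = 0.144730
Σp_1ᵢ² = 0.3158² + 0.4947² + 0.1789² + 0.0105² = 0.099730 + 0.244728 + 0.032005 + 0.000110 = 0.376573
Σp_2ᵢ² = 0.2612² + 0.0245² + 0.2531² + 0.4612² = 0.068225 + 0.000600 + 0.064060 + 0.212705 = 0.345590
O = 0.144730 / √(0.376573 × 0.345590) = 0.144730 / 0.3607490 = 0.4012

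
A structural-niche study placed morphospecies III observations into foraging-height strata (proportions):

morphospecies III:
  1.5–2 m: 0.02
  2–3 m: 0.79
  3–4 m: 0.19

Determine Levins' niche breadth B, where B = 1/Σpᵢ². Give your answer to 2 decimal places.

1.51

Σpᵢ² = 0.02² + 0.79² + 0.19² = 0.0004 + 0.6241 + 0.0361 = 0.6606
B = 1 / 0.6606 = 1.5138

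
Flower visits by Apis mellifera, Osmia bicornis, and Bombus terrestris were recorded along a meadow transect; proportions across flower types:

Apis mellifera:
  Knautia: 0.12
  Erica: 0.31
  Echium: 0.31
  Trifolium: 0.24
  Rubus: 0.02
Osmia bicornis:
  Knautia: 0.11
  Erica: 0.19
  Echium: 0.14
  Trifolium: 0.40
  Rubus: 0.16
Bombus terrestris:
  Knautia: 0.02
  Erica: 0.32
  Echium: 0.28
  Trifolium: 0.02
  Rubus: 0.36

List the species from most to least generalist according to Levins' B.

Σp_mellᵢ² = 0.12² + 0.31² + 0.31² + 0.24² + 0.02² = 0.0144 + 0.0961 + 0.0961 + 0.0576 + 0.0004 = 0.2646
B_mell = 1 / 0.2646 = 3.7793
Σp_bicoᵢ² = 0.11² + 0.19² + 0.14² + 0.40² + 0.16² = 0.0121 + 0.0361 + 0.0196 + 0.1600 + 0.0256 = 0.2534
B_bico = 1 / 0.2534 = 3.9463
Σp_terrᵢ² = 0.02² + 0.32² + 0.28² + 0.02² + 0.36² = 0.0004 + 0.1024 + 0.0784 + 0.0004 + 0.1296 = 0.3112
B_terr = 1 / 0.3112 = 3.2134
Ranking by B (broadest → narrowest): Osmia bicornis (3.95) > Apis mellifera (3.78) > Bombus terrestris (3.21)

Osmia bicornis > Apis mellifera > Bombus terrestris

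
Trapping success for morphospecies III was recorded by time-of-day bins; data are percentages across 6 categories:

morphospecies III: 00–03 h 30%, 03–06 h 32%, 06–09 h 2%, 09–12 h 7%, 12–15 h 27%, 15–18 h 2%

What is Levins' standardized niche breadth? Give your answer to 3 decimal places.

0.538

Convert percentages to proportions (divide by 100).
Σpᵢ² = 0.30² + 0.32² + 0.02² + 0.07² + 0.27² + 0.02² = 0.0900 + 0.1024 + 0.0004 + 0.0049 + 0.0729 + 0.0004 = 0.2710
B = 1 / 0.2710 = 3.69004
Bₛ = (B − 1)/(n − 1) = (3.69004 − 1)/(6 − 1) = 2.69004/5 = 0.53801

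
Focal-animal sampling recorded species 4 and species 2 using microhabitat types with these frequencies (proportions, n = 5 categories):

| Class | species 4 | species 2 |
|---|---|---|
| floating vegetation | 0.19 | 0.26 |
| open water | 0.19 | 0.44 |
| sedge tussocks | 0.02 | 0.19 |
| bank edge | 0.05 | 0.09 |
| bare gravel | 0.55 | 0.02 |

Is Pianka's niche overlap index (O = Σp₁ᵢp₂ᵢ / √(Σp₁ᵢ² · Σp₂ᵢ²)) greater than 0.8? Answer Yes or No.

No

Σ p₁ᵢp₂ᵢ = 0.0494 + 0.0836 + 0.0038 + 0.0045 + 0.0110 = 0.1523
Σp_1ᵢ² = 0.19² + 0.19² + 0.02² + 0.05² + 0.55² = 0.0361 + 0.0361 + 0.0004 + 0.0025 + 0.3025 = 0.3776
Σp_2ᵢ² = 0.26² + 0.44² + 0.19² + 0.09² + 0.02² = 0.0676 + 0.1936 + 0.0361 + 0.0081 + 0.0004 = 0.3058
O = 0.1523 / √(0.3776 × 0.3058) = 0.1523 / 0.33981 = 0.4482
O = 0.4482 < 0.8 → No.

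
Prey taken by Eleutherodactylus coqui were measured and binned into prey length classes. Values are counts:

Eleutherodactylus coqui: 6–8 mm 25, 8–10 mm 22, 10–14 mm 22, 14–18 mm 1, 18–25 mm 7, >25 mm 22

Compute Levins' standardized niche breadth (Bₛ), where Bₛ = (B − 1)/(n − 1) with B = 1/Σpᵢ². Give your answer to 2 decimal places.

0.72

Proportions for Eleutherodactylus coqui (n=99): 25/99=0.2525, 22/99=0.2222, 22/99=0.2222, 1/99=0.0101, 7/99=0.0707, 22/99=0.2222
Σpᵢ² = 0.2525² + 0.2222² + 0.2222² + 0.0101² + 0.0707² + 0.2222² = 0.063756 + 0.049373 + 0.049373 + 0.000102 + 0.004998 + 0.049373 = 0.216975
B = 1 / 0.216975 = 4.6088
Bₛ = (B − 1)/(n − 1) = (4.6088 − 1)/(6 − 1) = 3.6088/5 = 0.7218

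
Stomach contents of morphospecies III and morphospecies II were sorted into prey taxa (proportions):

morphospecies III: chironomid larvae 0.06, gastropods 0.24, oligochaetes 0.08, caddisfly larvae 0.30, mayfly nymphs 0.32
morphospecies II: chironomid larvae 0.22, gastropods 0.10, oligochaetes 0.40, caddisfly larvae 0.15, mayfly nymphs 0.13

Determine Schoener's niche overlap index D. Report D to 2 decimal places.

Σ|p₁ᵢ − p₂ᵢ| = 0.16 + 0.14 + 0.32 + 0.15 + 0.19 = 0.96
D = 1 − ½ × 0.96 = 1 − 0.480 = 0.5200

0.52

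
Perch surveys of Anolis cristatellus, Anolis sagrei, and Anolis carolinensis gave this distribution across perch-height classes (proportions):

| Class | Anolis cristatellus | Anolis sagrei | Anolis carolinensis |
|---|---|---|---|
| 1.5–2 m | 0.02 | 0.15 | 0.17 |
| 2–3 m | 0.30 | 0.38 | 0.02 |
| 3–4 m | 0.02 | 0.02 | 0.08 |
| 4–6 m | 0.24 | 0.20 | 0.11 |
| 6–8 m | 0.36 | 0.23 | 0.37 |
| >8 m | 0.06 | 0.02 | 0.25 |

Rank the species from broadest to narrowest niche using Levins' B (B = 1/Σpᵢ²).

Anolis carolinensis > Anolis sagrei > Anolis cristatellus

Σp_crisᵢ² = 0.02² + 0.30² + 0.02² + 0.24² + 0.36² + 0.06² = 0.0004 + 0.0900 + 0.0004 + 0.0576 + 0.1296 + 0.0036 = 0.2816
B_cris = 1 / 0.2816 = 3.5511
Σp_sagrᵢ² = 0.15² + 0.38² + 0.02² + 0.20² + 0.23² + 0.02² = 0.0225 + 0.1444 + 0.0004 + 0.0400 + 0.0529 + 0.0004 = 0.2606
B_sagr = 1 / 0.2606 = 3.8373
Σp_caroᵢ² = 0.17² + 0.02² + 0.08² + 0.11² + 0.37² + 0.25² = 0.0289 + 0.0004 + 0.0064 + 0.0121 + 0.1369 + 0.0625 = 0.2472
B_caro = 1 / 0.2472 = 4.0453
Ranking by B (broadest → narrowest): Anolis carolinensis (4.05) > Anolis sagrei (3.84) > Anolis cristatellus (3.55)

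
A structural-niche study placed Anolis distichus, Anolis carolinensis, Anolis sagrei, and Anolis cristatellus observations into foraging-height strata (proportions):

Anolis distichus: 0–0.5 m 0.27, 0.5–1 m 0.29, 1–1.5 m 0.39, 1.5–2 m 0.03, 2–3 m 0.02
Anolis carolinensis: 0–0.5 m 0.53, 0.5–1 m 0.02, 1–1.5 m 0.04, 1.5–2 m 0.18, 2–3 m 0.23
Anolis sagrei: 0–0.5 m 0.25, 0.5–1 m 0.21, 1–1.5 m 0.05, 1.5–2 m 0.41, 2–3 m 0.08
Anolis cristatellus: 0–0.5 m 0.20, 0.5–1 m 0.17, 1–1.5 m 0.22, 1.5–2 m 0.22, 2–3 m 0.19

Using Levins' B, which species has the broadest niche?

Σp_distᵢ² = 0.27² + 0.29² + 0.39² + 0.03² + 0.02² = 0.0729 + 0.0841 + 0.1521 + 0.0009 + 0.0004 = 0.3104
B_dist = 1 / 0.3104 = 3.2216
Σp_caroᵢ² = 0.53² + 0.02² + 0.04² + 0.18² + 0.23² = 0.2809 + 0.0004 + 0.0016 + 0.0324 + 0.0529 = 0.3682
B_caro = 1 / 0.3682 = 2.7159
Σp_sagrᵢ² = 0.25² + 0.21² + 0.05² + 0.41² + 0.08² = 0.0625 + 0.0441 + 0.0025 + 0.1681 + 0.0064 = 0.2836
B_sagr = 1 / 0.2836 = 3.5261
Σp_crisᵢ² = 0.20² + 0.17² + 0.22² + 0.22² + 0.19² = 0.0400 + 0.0289 + 0.0484 + 0.0484 + 0.0361 = 0.2018
B_cris = 1 / 0.2018 = 4.9554
Highest B → broadest niche (most generalist): Anolis cristatellus (B = 4.96).

Anolis cristatellus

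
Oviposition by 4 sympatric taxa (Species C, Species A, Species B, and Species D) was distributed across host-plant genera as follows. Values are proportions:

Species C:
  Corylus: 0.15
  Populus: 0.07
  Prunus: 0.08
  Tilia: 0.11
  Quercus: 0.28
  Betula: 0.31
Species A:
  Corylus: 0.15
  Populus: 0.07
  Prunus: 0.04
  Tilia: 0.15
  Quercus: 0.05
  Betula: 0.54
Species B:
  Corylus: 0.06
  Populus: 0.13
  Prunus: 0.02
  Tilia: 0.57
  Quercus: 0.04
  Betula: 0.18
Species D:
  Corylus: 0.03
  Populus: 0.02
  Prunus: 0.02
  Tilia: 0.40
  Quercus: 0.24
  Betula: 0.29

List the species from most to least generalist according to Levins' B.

Σp_Cᵢ² = 0.15² + 0.07² + 0.08² + 0.11² + 0.28² + 0.31² = 0.0225 + 0.0049 + 0.0064 + 0.0121 + 0.0784 + 0.0961 = 0.2204
B_C = 1 / 0.2204 = 4.5372
Σp_Aᵢ² = 0.15² + 0.07² + 0.04² + 0.15² + 0.05² + 0.54² = 0.0225 + 0.0049 + 0.0016 + 0.0225 + 0.0025 + 0.2916 = 0.3456
B_A = 1 / 0.3456 = 2.8935
Σp_Bᵢ² = 0.06² + 0.13² + 0.02² + 0.57² + 0.04² + 0.18² = 0.0036 + 0.0169 + 0.0004 + 0.3249 + 0.0016 + 0.0324 = 0.3798
B_B = 1 / 0.3798 = 2.6330
Σp_Dᵢ² = 0.03² + 0.02² + 0.02² + 0.40² + 0.24² + 0.29² = 0.0009 + 0.0004 + 0.0004 + 0.1600 + 0.0576 + 0.0841 = 0.3034
B_D = 1 / 0.3034 = 3.2960
Ranking by B (broadest → narrowest): Species C (4.54) > Species D (3.30) > Species A (2.89) > Species B (2.63)

Species C > Species D > Species A > Species B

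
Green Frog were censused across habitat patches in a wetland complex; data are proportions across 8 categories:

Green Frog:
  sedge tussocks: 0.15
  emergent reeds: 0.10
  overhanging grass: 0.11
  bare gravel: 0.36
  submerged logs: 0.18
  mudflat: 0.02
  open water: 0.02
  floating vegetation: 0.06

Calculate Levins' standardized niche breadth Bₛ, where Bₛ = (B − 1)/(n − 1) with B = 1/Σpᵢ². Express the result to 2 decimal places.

Σpᵢ² = 0.15² + 0.10² + 0.11² + 0.36² + 0.18² + 0.02² + 0.02² + 0.06² = 0.0225 + 0.0100 + 0.0121 + 0.1296 + 0.0324 + 0.0004 + 0.0004 + 0.0036 = 0.2110
B = 1 / 0.2110 = 4.7393
Bₛ = (B − 1)/(n − 1) = (4.7393 − 1)/(8 − 1) = 3.7393/7 = 0.5342

0.53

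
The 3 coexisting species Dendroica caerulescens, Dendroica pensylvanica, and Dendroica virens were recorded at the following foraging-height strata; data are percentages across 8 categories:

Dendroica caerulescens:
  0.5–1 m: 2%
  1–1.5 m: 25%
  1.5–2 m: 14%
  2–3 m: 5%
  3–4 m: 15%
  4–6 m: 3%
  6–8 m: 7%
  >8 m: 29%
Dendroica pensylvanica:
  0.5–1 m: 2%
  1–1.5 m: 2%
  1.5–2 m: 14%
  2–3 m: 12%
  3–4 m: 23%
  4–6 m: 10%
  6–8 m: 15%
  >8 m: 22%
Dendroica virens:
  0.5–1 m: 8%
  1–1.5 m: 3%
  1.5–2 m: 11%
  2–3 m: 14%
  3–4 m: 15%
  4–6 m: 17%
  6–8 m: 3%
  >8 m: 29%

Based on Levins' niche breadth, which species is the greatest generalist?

Convert percentages to proportions (divide by 100).
Σp_caerᵢ² = 0.02² + 0.25² + 0.14² + 0.05² + 0.15² + 0.03² + 0.07² + 0.29² = 0.0004 + 0.0625 + 0.0196 + 0.0025 + 0.0225 + 0.0009 + 0.0049 + 0.0841 = 0.1974
B_caer = 1 / 0.1974 = 5.0659
Σp_pensᵢ² = 0.02² + 0.02² + 0.14² + 0.12² + 0.23² + 0.10² + 0.15² + 0.22² = 0.0004 + 0.0004 + 0.0196 + 0.0144 + 0.0529 + 0.0100 + 0.0225 + 0.0484 = 0.1686
B_pens = 1 / 0.1686 = 5.9312
Σp_vireᵢ² = 0.08² + 0.03² + 0.11² + 0.14² + 0.15² + 0.17² + 0.03² + 0.29² = 0.0064 + 0.0009 + 0.0121 + 0.0196 + 0.0225 + 0.0289 + 0.0009 + 0.0841 = 0.1754
B_vire = 1 / 0.1754 = 5.7013
Highest B → broadest niche (most generalist): Dendroica pensylvanica (B = 5.93).

Dendroica pensylvanica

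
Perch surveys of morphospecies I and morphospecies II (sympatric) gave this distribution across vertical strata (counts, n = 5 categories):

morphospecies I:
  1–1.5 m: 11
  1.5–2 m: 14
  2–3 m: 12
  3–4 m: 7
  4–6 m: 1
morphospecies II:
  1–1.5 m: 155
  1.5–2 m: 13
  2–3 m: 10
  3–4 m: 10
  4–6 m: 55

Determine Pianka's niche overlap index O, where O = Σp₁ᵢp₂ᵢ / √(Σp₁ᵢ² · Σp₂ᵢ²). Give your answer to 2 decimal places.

Proportions for morphospecies I (n=45): 11/45=0.2444, 14/45=0.3111, 12/45=0.2667, 7/45=0.1556, 1/45=0.0222
Proportions for morphospecies II (n=243): 155/243=0.6379, 13/243=0.0535, 10/243=0.0412, 10/243=0.0412, 55/243=0.2263
Σ p₁ᵢp₂ᵢ = 0.155903 + 0.016644 + 0.010988 + 0.006411 + 0.005024 = 0.194970
Σp_1ᵢ² = 0.2444² + 0.3111² + 0.2667² + 0.1556² + 0.0222² = 0.059731 + 0.096783 + 0.071129 + 0.024211 + 0.000493 = 0.252347
Σp_2ᵢ² = 0.6379² + 0.0535² + 0.0412² + 0.0412² + 0.2263² = 0.406916 + 0.002862 + 0.001697 + 0.001697 + 0.051212 = 0.464384
O = 0.194970 / √(0.252347 × 0.464384) = 0.194970 / 0.3423243 = 0.5695

0.57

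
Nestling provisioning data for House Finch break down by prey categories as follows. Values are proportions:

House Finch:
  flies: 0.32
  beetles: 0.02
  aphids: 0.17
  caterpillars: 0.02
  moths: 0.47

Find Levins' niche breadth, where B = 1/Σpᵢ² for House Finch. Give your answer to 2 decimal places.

Σpᵢ² = 0.32² + 0.02² + 0.17² + 0.02² + 0.47² = 0.1024 + 0.0004 + 0.0289 + 0.0004 + 0.2209 = 0.3530
B = 1 / 0.3530 = 2.8329

2.83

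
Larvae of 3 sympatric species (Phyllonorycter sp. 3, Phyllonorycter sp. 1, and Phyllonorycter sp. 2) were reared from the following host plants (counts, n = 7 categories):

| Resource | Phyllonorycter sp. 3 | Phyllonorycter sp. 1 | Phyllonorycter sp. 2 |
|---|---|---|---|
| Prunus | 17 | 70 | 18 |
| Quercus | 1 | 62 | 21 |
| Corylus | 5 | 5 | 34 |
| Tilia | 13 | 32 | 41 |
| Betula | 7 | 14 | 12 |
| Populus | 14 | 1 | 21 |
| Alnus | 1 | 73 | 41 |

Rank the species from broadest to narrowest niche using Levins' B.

Phyllonorycter sp. 2 > Phyllonorycter sp. 3 > Phyllonorycter sp. 1

Proportions for Phyllonorycter sp. 3 (n=58): 17/58=0.2931, 1/58=0.0172, 5/58=0.0862, 13/58=0.2241, 7/58=0.1207, 14/58=0.2414, 1/58=0.0172
Proportions for Phyllonorycter sp. 1 (n=257): 70/257=0.2724, 62/257=0.2412, 5/257=0.0195, 32/257=0.1245, 14/257=0.0545, 1/257=0.0039, 73/257=0.2840
Proportions for Phyllonorycter sp. 2 (n=188): 18/188=0.0957, 21/188=0.1117, 34/188=0.1809, 41/188=0.2181, 12/188=0.0638, 21/188=0.1117, 41/188=0.2181
Σp_3ᵢ² = 0.2931² + 0.0172² + 0.0862² + 0.2241² + 0.1207² + 0.2414² + 0.0172² = 0.085908 + 0.000296 + 0.007430 + 0.050221 + 0.014568 + 0.058274 + 0.000296 = 0.216993
B_3 = 1 / 0.216993 = 4.6084
Σp_1ᵢ² = 0.2724² + 0.2412² + 0.0195² + 0.1245² + 0.0545² + 0.0039² + 0.2840² = 0.074202 + 0.058177 + 0.000380 + 0.015500 + 0.002970 + 0.000015 + 0.080656 = 0.231900
B_1 = 1 / 0.231900 = 4.3122
Σp_2ᵢ² = 0.0957² + 0.1117² + 0.1809² + 0.2181² + 0.0638² + 0.1117² + 0.2181² = 0.009158 + 0.012477 + 0.032725 + 0.047568 + 0.004070 + 0.012477 + 0.047568 = 0.166043
B_2 = 1 / 0.166043 = 6.0225
Ranking by B (broadest → narrowest): Phyllonorycter sp. 2 (6.02) > Phyllonorycter sp. 3 (4.61) > Phyllonorycter sp. 1 (4.31)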